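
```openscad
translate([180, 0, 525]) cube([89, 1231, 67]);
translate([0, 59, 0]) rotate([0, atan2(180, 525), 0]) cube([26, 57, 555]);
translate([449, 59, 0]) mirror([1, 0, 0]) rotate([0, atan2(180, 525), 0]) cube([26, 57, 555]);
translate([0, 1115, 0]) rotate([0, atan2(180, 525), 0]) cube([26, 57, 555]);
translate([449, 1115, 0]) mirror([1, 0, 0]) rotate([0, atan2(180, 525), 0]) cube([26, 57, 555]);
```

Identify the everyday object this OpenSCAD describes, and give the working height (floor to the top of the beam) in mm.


A sawhorse. The overall height is 592 mm.

A beam across two mirrored pairs of raked legs — a sawhorse. The beam's underside is at z = 525 (matching the legs' vertical rise in atan2(180, 525)) and the beam is 67 mm tall, so its top is at 525 + 67 = 592 mm. The raked legs top out at the beam's underside, so that is the highest point.


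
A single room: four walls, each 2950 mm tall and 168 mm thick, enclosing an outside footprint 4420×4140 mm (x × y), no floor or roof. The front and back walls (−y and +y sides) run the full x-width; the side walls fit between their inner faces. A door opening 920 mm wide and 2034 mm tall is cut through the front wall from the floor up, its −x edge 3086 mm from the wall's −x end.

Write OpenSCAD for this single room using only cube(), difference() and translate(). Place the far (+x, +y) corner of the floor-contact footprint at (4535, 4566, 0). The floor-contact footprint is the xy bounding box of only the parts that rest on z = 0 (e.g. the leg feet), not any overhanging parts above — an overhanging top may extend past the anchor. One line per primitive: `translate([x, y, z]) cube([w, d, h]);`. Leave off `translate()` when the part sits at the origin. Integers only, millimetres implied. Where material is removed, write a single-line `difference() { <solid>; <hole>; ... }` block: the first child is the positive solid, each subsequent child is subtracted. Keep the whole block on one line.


difference() { translate([115, 426, 0]) cube([4420, 168, 2950]); translate([3201, 426, 0]) cube([920, 168, 2034]); }
translate([115, 4398, 0]) cube([4420, 168, 2950]);
translate([115, 594, 0]) cube([168, 3804, 2950]);
translate([4367, 594, 0]) cube([168, 3804, 2950]);


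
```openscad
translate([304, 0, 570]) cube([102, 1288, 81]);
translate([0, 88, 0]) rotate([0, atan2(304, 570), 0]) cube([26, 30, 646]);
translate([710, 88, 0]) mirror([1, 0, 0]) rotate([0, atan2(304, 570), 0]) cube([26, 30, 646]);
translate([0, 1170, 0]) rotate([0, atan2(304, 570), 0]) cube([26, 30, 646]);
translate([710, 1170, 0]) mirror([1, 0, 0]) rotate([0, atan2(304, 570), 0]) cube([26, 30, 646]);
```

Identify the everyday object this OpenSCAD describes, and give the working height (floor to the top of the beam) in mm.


A sawhorse. The overall height is 651 mm.

A beam across two mirrored pairs of raked legs — a sawhorse. The beam's underside is at z = 570 (matching the legs' vertical rise in atan2(304, 570)) and the beam is 81 mm tall, so its top is at 570 + 81 = 651 mm. The raked legs top out at the beam's underside, so that is the highest point.


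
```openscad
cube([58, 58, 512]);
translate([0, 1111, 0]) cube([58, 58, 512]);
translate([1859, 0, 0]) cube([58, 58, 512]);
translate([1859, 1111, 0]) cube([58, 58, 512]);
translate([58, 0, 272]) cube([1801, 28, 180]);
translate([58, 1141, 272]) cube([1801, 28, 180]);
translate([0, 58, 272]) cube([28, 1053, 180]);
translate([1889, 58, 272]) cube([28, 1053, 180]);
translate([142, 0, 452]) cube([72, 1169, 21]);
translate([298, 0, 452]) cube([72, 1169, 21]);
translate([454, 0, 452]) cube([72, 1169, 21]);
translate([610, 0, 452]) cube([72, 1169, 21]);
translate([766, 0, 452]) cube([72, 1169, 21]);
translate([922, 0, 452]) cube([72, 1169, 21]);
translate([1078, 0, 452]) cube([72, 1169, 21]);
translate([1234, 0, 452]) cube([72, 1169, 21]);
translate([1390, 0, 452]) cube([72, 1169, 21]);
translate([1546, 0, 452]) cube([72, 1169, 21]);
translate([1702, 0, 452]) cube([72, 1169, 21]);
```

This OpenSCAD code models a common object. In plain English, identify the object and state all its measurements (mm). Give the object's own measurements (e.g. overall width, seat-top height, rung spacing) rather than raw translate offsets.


A bed frame 1917 mm long (x) by 1169 mm wide (y). Four 58×58 mm corner posts, 512 mm tall, at the corners of the footprint. Four rails of 28 mm thickness and 180 mm height run between adjacent posts with their undersides at z = 272 mm, their outer faces flush with the outside of the frame (the two x-running rails run between the posts' inner faces; the two y-running rails run between the posts' inner faces). 11 slats, each 72 mm wide (x) and 21 mm thick, lie across the top of the two x-running rails, running the full 1169 mm width of the frame in y; along x they sit between the end posts with a 84 mm gap after the −x posts and between neighbouring slats, leaving 85 mm before the +x posts.


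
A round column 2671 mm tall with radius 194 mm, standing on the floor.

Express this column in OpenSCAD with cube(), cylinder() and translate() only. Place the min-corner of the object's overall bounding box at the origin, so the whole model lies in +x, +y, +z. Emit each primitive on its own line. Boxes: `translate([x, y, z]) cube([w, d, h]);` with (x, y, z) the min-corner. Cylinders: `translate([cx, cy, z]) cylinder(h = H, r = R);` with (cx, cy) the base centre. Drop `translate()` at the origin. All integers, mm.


translate([194, 194, 0]) cylinder(h = 2671, r = 194);


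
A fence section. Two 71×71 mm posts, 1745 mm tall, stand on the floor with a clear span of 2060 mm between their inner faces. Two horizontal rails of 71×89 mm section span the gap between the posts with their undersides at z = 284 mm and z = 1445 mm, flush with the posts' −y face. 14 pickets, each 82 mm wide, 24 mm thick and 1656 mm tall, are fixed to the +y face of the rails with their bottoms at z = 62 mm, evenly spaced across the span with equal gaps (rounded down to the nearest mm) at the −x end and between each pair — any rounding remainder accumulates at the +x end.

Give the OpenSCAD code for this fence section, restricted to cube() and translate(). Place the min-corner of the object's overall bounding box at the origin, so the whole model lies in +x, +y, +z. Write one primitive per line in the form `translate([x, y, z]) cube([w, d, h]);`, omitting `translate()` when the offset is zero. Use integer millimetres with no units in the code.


cube([71, 71, 1745]);
translate([2131, 0, 0]) cube([71, 71, 1745]);
translate([71, 0, 284]) cube([2060, 71, 89]);
translate([71, 0, 1445]) cube([2060, 71, 89]);
translate([131, 71, 62]) cube([82, 24, 1656]);
translate([273, 71, 62]) cube([82, 24, 1656]);
translate([415, 71, 62]) cube([82, 24, 1656]);
translate([557, 71, 62]) cube([82, 24, 1656]);
translate([699, 71, 62]) cube([82, 24, 1656]);
translate([841, 71, 62]) cube([82, 24, 1656]);
translate([983, 71, 62]) cube([82, 24, 1656]);
translate([1125, 71, 62]) cube([82, 24, 1656]);
translate([1267, 71, 62]) cube([82, 24, 1656]);
translate([1409, 71, 62]) cube([82, 24, 1656]);
translate([1551, 71, 62]) cube([82, 24, 1656]);
translate([1693, 71, 62]) cube([82, 24, 1656]);
translate([1835, 71, 62]) cube([82, 24, 1656]);
translate([1977, 71, 62]) cube([82, 24, 1656]);


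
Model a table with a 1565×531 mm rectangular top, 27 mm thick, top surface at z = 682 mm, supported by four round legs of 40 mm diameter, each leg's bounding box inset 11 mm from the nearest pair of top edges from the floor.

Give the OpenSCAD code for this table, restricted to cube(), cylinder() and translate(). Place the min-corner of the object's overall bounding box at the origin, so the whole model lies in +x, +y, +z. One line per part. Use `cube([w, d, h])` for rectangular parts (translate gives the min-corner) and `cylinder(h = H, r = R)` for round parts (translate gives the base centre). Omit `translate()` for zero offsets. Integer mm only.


translate([0, 0, 655]) cube([1565, 531, 27]);
translate([31, 31, 0]) cylinder(h = 655, r = 20);
translate([1534, 31, 0]) cylinder(h = 655, r = 20);
translate([31, 500, 0]) cylinder(h = 655, r = 20);
translate([1534, 500, 0]) cylinder(h = 655, r = 20);


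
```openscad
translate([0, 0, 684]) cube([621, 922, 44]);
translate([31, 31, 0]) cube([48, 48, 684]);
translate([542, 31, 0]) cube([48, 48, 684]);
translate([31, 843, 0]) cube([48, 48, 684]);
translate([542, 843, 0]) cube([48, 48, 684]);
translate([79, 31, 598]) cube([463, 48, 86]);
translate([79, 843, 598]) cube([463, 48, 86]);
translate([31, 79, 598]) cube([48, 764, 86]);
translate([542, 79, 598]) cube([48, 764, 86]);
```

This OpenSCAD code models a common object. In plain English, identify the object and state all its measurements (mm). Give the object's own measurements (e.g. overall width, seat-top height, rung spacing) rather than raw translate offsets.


A rectangular dining table. The top is 621×922×44 mm with its upper surface at z = 728 mm. It stands on four 48×48 mm square legs, each inset 31 mm from the nearest pair of top edges, running from the floor to the underside of the top. Four apron rails, 48 mm thick and 86 mm tall, run between adjacent legs with their top edges flush with the underside of the top and their outer faces flush with the legs' outer faces.


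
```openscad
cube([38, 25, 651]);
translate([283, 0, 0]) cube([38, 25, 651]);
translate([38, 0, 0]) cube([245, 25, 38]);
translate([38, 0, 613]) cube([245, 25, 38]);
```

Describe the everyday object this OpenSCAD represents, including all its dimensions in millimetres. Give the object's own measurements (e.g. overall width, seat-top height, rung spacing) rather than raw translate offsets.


A rectangular picture frame lying in the x–z plane (depth along y). The opening is 245 mm wide (x) by 575 mm tall (z), surrounded by a border 38 mm wide on all four sides. The frame is 25 mm deep and is made of two full-height vertical stiles with two horizontal rails fitted between them.


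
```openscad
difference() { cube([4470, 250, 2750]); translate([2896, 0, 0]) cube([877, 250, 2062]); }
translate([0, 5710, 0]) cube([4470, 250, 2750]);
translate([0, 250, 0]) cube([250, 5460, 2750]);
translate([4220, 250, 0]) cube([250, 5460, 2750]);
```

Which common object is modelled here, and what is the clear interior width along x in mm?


A single room. The interior width is 3970 mm.

Four walls enclosing a rectangle with a door in the front wall — a room. Outside width 4470 minus two 250 mm walls gives 3970 mm.


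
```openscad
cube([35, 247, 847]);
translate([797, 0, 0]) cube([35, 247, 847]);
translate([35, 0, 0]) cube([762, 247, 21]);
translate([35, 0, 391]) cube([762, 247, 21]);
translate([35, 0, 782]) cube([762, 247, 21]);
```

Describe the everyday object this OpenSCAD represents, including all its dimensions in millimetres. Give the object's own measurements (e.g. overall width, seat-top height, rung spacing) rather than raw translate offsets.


An open bookshelf. Two side panels, each 35 mm thick, 247 mm deep and 847 mm tall, stand 832 mm apart (outside-to-outside). Between them sit 3 shelves, each 21 mm thick and 247 mm deep, spanning the full gap between the sides. The bottom shelf rests on the floor (its underside at z = 0) and the clear gap between one shelf's top and the next shelf's underside is 370 mm.


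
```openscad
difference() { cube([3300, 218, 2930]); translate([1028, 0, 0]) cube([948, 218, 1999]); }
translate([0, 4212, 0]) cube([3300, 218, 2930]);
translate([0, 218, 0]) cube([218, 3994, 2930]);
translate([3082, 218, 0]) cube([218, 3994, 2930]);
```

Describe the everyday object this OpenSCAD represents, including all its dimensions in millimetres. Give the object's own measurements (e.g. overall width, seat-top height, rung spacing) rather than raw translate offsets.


A single room: four walls, each 2930 mm tall and 218 mm thick, enclosing an outside footprint 3300×4430 mm (x × y), no floor or roof. The front and back walls (−y and +y sides) run the full x-width; the side walls fit between their inner faces. A door opening 948 mm wide and 1999 mm tall is cut through the front wall from the floor up, its −x edge 1028 mm from the wall's −x end.


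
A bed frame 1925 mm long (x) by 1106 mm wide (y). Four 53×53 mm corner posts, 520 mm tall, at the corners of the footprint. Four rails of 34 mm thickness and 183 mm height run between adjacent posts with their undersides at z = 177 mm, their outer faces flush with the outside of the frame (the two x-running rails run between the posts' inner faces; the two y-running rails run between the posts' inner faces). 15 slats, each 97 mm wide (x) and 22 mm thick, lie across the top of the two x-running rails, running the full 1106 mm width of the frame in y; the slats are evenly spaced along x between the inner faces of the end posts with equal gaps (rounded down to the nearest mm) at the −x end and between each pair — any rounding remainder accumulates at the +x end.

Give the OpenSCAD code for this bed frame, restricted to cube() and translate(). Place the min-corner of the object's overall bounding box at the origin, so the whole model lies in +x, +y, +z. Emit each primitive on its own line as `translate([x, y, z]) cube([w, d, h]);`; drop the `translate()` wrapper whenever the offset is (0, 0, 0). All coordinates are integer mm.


cube([53, 53, 520]);
translate([0, 1053, 0]) cube([53, 53, 520]);
translate([1872, 0, 0]) cube([53, 53, 520]);
translate([1872, 1053, 0]) cube([53, 53, 520]);
translate([53, 0, 177]) cube([1819, 34, 183]);
translate([53, 1072, 177]) cube([1819, 34, 183]);
translate([0, 53, 177]) cube([34, 1000, 183]);
translate([1891, 53, 177]) cube([34, 1000, 183]);
translate([75, 0, 360]) cube([97, 1106, 22]);
translate([194, 0, 360]) cube([97, 1106, 22]);
translate([313, 0, 360]) cube([97, 1106, 22]);
translate([432, 0, 360]) cube([97, 1106, 22]);
translate([551, 0, 360]) cube([97, 1106, 22]);
translate([670, 0, 360]) cube([97, 1106, 22]);
translate([789, 0, 360]) cube([97, 1106, 22]);
translate([908, 0, 360]) cube([97, 1106, 22]);
translate([1027, 0, 360]) cube([97, 1106, 22]);
translate([1146, 0, 360]) cube([97, 1106, 22]);
translate([1265, 0, 360]) cube([97, 1106, 22]);
translate([1384, 0, 360]) cube([97, 1106, 22]);
translate([1503, 0, 360]) cube([97, 1106, 22]);
translate([1622, 0, 360]) cube([97, 1106, 22]);
translate([1741, 0, 360]) cube([97, 1106, 22]);


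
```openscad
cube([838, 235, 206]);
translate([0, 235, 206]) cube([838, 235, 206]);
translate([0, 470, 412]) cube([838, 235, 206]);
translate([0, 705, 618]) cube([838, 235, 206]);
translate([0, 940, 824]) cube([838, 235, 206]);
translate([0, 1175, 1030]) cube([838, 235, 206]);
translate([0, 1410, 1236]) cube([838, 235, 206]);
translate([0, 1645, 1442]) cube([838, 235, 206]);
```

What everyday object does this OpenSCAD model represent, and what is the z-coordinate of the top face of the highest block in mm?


A staircase. The total rise is 1648 mm.

8 identical blocks, each offset up and back from the previous — a staircase. Each step is 206 mm tall and there are 8 of them, so the total rise is 8 × 206 = 1648 mm.


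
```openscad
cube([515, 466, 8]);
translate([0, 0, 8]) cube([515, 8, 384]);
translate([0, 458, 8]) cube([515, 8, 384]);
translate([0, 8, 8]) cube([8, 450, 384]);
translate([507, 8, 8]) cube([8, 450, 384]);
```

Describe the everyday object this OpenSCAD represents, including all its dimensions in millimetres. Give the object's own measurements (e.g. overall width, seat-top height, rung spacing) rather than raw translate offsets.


An open-topped rectangular box: outside dimensions 515×466×392 mm, with a uniform wall and base thickness of 8 mm. The base is a full 515×466 slab on the floor; four walls sit on top of the base. The front and back walls (the −y and +y sides) span the full width; the two side walls fit between them.


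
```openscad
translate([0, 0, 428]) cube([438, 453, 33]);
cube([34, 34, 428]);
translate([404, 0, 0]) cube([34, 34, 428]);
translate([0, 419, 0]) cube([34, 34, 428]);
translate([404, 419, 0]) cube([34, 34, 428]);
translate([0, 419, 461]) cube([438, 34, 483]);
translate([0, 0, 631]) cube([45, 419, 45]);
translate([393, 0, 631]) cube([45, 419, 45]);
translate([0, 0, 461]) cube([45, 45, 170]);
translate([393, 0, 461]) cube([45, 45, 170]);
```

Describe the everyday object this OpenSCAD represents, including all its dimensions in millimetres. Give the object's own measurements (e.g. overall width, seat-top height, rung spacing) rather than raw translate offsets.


A chair. The seat is a 438×453×33 mm slab with its top at z = 461 mm, on four 34×34 mm corner legs (flush with the seat edges, standing on z = 0). A flat backrest 34 mm thick, 483 mm tall, spans the full seat width and rises from the seat top along its +y edge, rear face flush with the rear of the seat. Two armrests of 45×45 mm section run along each side from the seat's front edge to the front of the backrest, top faces 215 mm above the seat top and outer faces flush with the seat's x-edges; a 45×45 mm post under the front of each armrest stands on the seat at the front corner.


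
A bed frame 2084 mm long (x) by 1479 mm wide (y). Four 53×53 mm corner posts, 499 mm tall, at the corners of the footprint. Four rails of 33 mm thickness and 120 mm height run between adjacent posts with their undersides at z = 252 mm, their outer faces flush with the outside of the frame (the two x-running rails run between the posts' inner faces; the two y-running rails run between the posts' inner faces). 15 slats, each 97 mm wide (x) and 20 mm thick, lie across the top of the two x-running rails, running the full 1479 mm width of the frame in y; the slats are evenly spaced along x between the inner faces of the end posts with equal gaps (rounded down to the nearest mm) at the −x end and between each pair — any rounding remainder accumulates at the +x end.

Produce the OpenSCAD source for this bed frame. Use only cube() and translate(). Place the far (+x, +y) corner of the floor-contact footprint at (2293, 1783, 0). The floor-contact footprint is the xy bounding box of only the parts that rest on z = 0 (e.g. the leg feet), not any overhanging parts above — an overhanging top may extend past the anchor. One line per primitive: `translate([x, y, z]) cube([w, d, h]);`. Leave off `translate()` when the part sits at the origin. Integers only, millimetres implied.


// slat z = rail_z + rail_h = 252 + 120 = 372
// slat gap = ⌊(1978 − 15·97) / 16⌋ = 32
translate([209, 304, 0]) cube([53, 53, 499]);
translate([209, 1730, 0]) cube([53, 53, 499]);
translate([2240, 304, 0]) cube([53, 53, 499]);
translate([2240, 1730, 0]) cube([53, 53, 499]);
translate([262, 304, 252]) cube([1978, 33, 120]);
translate([262, 1750, 252]) cube([1978, 33, 120]);
translate([209, 357, 252]) cube([33, 1373, 120]);
translate([2260, 357, 252]) cube([33, 1373, 120]);
translate([294, 304, 372]) cube([97, 1479, 20]);
translate([423, 304, 372]) cube([97, 1479, 20]);
translate([552, 304, 372]) cube([97, 1479, 20]);
translate([681, 304, 372]) cube([97, 1479, 20]);
translate([810, 304, 372]) cube([97, 1479, 20]);
translate([939, 304, 372]) cube([97, 1479, 20]);
translate([1068, 304, 372]) cube([97, 1479, 20]);
translate([1197, 304, 372]) cube([97, 1479, 20]);
translate([1326, 304, 372]) cube([97, 1479, 20]);
translate([1455, 304, 372]) cube([97, 1479, 20]);
translate([1584, 304, 372]) cube([97, 1479, 20]);
translate([1713, 304, 372]) cube([97, 1479, 20]);
translate([1842, 304, 372]) cube([97, 1479, 20]);
translate([1971, 304, 372]) cube([97, 1479, 20]);
translate([2100, 304, 372]) cube([97, 1479, 20]);


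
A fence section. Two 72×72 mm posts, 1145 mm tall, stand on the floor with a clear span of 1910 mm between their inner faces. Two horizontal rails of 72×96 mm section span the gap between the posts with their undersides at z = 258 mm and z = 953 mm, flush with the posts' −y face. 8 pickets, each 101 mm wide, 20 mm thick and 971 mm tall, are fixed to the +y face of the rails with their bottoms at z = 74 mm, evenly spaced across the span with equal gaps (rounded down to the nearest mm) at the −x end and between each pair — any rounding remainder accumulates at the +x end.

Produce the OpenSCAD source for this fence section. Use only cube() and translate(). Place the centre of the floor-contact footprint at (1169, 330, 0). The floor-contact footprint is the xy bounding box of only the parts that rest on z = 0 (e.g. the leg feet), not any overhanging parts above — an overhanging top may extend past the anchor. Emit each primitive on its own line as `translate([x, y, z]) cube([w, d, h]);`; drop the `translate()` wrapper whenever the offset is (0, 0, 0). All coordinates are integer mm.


translate([142, 294, 0]) cube([72, 72, 1145]);
translate([2124, 294, 0]) cube([72, 72, 1145]);
translate([214, 294, 258]) cube([1910, 72, 96]);
translate([214, 294, 953]) cube([1910, 72, 96]);
translate([336, 366, 74]) cube([101, 20, 971]);
translate([559, 366, 74]) cube([101, 20, 971]);
translate([782, 366, 74]) cube([101, 20, 971]);
translate([1005, 366, 74]) cube([101, 20, 971]);
translate([1228, 366, 74]) cube([101, 20, 971]);
translate([1451, 366, 74]) cube([101, 20, 971]);
translate([1674, 366, 74]) cube([101, 20, 971]);
translate([1897, 366, 74]) cube([101, 20, 971]);


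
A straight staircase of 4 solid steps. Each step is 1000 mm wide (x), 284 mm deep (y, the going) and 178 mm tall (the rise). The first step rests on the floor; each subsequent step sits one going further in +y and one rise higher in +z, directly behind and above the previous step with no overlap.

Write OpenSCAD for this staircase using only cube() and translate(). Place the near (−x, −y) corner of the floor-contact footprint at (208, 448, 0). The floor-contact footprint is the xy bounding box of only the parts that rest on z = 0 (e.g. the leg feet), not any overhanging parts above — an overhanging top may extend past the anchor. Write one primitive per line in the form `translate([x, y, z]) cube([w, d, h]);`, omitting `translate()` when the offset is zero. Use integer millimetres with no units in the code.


translate([208, 448, 0]) cube([1000, 284, 178]);
translate([208, 732, 178]) cube([1000, 284, 178]);
translate([208, 1016, 356]) cube([1000, 284, 178]);
translate([208, 1300, 534]) cube([1000, 284, 178]);


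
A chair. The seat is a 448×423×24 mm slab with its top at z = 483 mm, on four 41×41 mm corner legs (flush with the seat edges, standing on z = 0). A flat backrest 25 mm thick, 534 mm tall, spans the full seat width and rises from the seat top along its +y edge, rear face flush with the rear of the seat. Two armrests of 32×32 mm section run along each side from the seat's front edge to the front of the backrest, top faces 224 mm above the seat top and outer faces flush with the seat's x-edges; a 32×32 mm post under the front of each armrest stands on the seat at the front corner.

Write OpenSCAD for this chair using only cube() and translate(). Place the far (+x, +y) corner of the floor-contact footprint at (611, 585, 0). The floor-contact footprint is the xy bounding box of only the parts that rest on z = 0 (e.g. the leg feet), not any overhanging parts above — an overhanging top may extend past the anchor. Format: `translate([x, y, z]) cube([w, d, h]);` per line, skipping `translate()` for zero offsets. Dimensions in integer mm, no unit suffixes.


translate([163, 162, 459]) cube([448, 423, 24]);
translate([163, 162, 0]) cube([41, 41, 459]);
translate([570, 162, 0]) cube([41, 41, 459]);
translate([163, 544, 0]) cube([41, 41, 459]);
translate([570, 544, 0]) cube([41, 41, 459]);
translate([163, 560, 483]) cube([448, 25, 534]);
translate([163, 162, 675]) cube([32, 398, 32]);
translate([579, 162, 675]) cube([32, 398, 32]);
translate([163, 162, 483]) cube([32, 32, 192]);
translate([579, 162, 483]) cube([32, 32, 192]);


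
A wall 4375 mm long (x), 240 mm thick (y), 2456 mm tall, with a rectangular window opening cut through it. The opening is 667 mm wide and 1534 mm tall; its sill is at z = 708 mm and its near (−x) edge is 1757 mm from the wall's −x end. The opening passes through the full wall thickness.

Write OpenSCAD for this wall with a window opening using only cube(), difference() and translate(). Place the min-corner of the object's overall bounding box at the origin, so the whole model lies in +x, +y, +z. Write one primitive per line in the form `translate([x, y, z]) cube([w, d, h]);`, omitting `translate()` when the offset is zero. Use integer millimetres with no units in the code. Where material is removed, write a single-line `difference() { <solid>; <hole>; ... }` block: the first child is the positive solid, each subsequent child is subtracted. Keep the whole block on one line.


difference() { cube([4375, 240, 2456]); translate([1757, 0, 708]) cube([667, 240, 1534]); }


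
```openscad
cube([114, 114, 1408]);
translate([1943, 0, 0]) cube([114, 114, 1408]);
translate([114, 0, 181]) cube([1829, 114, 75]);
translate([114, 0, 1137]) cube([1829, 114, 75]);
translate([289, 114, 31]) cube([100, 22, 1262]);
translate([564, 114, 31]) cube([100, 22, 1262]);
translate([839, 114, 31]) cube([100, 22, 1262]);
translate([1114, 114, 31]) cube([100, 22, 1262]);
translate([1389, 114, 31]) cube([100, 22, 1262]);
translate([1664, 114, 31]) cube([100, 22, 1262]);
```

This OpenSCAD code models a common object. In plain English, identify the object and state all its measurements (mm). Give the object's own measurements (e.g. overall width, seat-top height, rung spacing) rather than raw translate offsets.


A fence section. Two 114×114 mm posts, 1408 mm tall, stand on the floor with a clear span of 1829 mm between their inner faces. Two horizontal rails of 114×75 mm section span the gap between the posts with their undersides at z = 181 mm and z = 1137 mm, flush with the posts' −y face. 6 pickets, each 100 mm wide, 22 mm thick and 1262 mm tall, are fixed to the +y face of the rails with their bottoms at z = 31 mm, spaced across the span with a 175 mm gap after the −x post and between neighbouring pickets, with 179 mm left before the +x post.


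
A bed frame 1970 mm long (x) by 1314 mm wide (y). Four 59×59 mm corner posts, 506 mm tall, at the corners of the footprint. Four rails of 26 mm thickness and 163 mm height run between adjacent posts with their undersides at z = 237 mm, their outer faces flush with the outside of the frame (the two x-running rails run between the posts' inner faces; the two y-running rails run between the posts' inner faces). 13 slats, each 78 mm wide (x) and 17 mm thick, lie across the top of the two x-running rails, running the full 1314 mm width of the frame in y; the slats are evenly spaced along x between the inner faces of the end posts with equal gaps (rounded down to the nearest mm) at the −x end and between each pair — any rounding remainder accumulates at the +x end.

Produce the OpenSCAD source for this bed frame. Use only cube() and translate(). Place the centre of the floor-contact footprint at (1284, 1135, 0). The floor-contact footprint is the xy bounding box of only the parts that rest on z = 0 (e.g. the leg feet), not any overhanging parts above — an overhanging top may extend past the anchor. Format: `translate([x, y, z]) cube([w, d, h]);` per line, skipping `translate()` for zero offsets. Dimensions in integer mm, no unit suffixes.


translate([299, 478, 0]) cube([59, 59, 506]);
translate([299, 1733, 0]) cube([59, 59, 506]);
translate([2210, 478, 0]) cube([59, 59, 506]);
translate([2210, 1733, 0]) cube([59, 59, 506]);
translate([358, 478, 237]) cube([1852, 26, 163]);
translate([358, 1766, 237]) cube([1852, 26, 163]);
translate([299, 537, 237]) cube([26, 1196, 163]);
translate([2243, 537, 237]) cube([26, 1196, 163]);
translate([417, 478, 400]) cube([78, 1314, 17]);
translate([554, 478, 400]) cube([78, 1314, 17]);
translate([691, 478, 400]) cube([78, 1314, 17]);
translate([828, 478, 400]) cube([78, 1314, 17]);
translate([965, 478, 400]) cube([78, 1314, 17]);
translate([1102, 478, 400]) cube([78, 1314, 17]);
translate([1239, 478, 400]) cube([78, 1314, 17]);
translate([1376, 478, 400]) cube([78, 1314, 17]);
translate([1513, 478, 400]) cube([78, 1314, 17]);
translate([1650, 478, 400]) cube([78, 1314, 17]);
translate([1787, 478, 400]) cube([78, 1314, 17]);
translate([1924, 478, 400]) cube([78, 1314, 17]);
translate([2061, 478, 400]) cube([78, 1314, 17]);


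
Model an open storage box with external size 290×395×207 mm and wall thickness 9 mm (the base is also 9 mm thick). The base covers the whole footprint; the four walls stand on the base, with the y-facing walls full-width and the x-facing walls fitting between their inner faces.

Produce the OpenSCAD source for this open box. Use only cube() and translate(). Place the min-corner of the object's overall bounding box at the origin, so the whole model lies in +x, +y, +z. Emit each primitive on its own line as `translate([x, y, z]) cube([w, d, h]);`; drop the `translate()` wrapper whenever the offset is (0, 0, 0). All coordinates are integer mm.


cube([290, 395, 9]);
translate([0, 0, 9]) cube([290, 9, 198]);
translate([0, 386, 9]) cube([290, 9, 198]);
translate([0, 9, 9]) cube([9, 377, 198]);
translate([281, 9, 9]) cube([9, 377, 198]);


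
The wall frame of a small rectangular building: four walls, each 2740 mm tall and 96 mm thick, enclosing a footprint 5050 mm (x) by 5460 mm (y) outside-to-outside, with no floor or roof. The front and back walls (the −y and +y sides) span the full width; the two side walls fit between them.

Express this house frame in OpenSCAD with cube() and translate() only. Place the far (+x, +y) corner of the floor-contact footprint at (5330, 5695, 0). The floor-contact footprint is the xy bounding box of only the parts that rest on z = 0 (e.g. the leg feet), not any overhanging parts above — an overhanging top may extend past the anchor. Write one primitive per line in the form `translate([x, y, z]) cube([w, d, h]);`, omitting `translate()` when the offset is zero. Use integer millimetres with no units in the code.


translate([280, 235, 0]) cube([5050, 96, 2740]);
translate([280, 5599, 0]) cube([5050, 96, 2740]);
translate([280, 331, 0]) cube([96, 5268, 2740]);
translate([5234, 331, 0]) cube([96, 5268, 2740]);


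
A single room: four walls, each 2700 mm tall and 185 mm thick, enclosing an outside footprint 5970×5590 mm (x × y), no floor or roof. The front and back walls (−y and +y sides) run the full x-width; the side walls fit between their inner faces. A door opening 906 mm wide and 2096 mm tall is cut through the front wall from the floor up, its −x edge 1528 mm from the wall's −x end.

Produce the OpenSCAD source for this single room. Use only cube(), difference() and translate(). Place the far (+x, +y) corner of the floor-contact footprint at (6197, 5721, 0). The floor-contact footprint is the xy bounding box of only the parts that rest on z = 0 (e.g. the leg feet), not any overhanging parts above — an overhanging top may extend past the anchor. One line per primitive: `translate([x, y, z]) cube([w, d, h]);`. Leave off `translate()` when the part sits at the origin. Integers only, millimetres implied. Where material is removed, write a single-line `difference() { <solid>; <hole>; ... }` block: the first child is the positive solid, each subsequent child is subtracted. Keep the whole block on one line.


difference() { translate([227, 131, 0]) cube([5970, 185, 2700]); translate([1755, 131, 0]) cube([906, 185, 2096]); }
translate([227, 5536, 0]) cube([5970, 185, 2700]);
translate([227, 316, 0]) cube([185, 5220, 2700]);
translate([6012, 316, 0]) cube([185, 5220, 2700]);


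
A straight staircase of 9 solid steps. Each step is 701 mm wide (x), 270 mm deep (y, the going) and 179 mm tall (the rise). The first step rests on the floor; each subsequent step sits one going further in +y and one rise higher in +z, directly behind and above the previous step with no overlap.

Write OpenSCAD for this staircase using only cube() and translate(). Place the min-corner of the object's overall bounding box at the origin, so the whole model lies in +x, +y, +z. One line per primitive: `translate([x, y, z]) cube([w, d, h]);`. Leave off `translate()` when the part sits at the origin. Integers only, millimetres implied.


cube([701, 270, 179]);
translate([0, 270, 179]) cube([701, 270, 179]);
translate([0, 540, 358]) cube([701, 270, 179]);
translate([0, 810, 537]) cube([701, 270, 179]);
translate([0, 1080, 716]) cube([701, 270, 179]);
translate([0, 1350, 895]) cube([701, 270, 179]);
translate([0, 1620, 1074]) cube([701, 270, 179]);
translate([0, 1890, 1253]) cube([701, 270, 179]);
translate([0, 2160, 1432]) cube([701, 270, 179]);


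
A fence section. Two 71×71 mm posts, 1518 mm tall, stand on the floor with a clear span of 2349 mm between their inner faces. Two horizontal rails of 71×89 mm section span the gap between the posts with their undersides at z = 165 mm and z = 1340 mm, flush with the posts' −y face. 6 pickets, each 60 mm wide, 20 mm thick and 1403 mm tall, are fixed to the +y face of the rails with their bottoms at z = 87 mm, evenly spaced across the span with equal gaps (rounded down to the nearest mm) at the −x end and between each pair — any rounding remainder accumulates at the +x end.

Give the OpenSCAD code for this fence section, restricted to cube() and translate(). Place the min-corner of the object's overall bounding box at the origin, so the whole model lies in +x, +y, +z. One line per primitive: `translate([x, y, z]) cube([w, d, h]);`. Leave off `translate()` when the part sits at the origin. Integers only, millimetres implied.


cube([71, 71, 1518]);
translate([2420, 0, 0]) cube([71, 71, 1518]);
translate([71, 0, 165]) cube([2349, 71, 89]);
translate([71, 0, 1340]) cube([2349, 71, 89]);
translate([355, 71, 87]) cube([60, 20, 1403]);
translate([699, 71, 87]) cube([60, 20, 1403]);
translate([1043, 71, 87]) cube([60, 20, 1403]);
translate([1387, 71, 87]) cube([60, 20, 1403]);
translate([1731, 71, 87]) cube([60, 20, 1403]);
translate([2075, 71, 87]) cube([60, 20, 1403]);


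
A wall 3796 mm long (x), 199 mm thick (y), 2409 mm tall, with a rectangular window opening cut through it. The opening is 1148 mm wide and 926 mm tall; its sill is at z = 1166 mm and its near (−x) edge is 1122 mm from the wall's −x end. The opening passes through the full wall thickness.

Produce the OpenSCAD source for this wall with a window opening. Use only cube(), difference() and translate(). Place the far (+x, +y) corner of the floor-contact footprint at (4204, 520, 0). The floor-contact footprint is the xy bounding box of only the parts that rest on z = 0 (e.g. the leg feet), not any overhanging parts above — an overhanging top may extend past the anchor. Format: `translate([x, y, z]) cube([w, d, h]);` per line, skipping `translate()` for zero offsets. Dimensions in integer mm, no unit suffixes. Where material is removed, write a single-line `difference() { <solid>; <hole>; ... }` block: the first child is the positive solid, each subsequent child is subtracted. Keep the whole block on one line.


difference() { translate([408, 321, 0]) cube([3796, 199, 2409]); translate([1530, 321, 1166]) cube([1148, 199, 926]); }


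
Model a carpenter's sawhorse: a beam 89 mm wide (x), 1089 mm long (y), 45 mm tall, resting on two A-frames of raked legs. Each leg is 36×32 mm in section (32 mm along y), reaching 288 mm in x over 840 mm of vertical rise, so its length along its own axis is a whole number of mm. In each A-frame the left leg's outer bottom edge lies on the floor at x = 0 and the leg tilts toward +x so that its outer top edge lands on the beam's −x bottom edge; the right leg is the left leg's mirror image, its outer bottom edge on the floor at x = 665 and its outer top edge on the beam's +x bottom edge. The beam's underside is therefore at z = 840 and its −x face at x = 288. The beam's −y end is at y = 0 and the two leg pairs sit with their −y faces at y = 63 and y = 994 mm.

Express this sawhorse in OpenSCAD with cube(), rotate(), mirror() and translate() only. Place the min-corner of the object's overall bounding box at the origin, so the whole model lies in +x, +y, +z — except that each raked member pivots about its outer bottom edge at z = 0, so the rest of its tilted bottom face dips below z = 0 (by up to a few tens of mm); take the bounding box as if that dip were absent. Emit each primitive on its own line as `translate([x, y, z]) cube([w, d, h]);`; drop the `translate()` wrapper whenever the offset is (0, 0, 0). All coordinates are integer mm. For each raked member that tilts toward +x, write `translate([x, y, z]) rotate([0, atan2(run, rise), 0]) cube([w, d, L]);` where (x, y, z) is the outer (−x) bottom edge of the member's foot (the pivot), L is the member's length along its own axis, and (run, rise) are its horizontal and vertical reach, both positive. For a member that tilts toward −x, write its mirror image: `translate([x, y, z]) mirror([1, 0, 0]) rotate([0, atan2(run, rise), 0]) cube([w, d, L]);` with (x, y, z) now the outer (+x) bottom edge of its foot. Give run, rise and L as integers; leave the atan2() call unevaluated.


translate([288, 0, 840]) cube([89, 1089, 45]);
translate([0, 63, 0]) rotate([0, atan2(288, 840), 0]) cube([36, 32, 888]);
translate([665, 63, 0]) mirror([1, 0, 0]) rotate([0, atan2(288, 840), 0]) cube([36, 32, 888]);
translate([0, 994, 0]) rotate([0, atan2(288, 840), 0]) cube([36, 32, 888]);
translate([665, 994, 0]) mirror([1, 0, 0]) rotate([0, atan2(288, 840), 0]) cube([36, 32, 888]);


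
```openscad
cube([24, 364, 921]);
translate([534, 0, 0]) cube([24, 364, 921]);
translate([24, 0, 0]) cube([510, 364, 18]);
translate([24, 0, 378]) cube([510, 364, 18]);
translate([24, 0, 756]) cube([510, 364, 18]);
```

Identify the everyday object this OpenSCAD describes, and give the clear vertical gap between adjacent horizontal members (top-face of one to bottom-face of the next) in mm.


A bookshelf. The clear shelf gap is 360 mm.

Two tall side panels with 3 horizontal boards between them — a bookshelf. The first two shelf undersides are at z = 0 and z = 378; with shelf thickness 18, the clear gap is 378 − 0 − 18 = 360 mm.


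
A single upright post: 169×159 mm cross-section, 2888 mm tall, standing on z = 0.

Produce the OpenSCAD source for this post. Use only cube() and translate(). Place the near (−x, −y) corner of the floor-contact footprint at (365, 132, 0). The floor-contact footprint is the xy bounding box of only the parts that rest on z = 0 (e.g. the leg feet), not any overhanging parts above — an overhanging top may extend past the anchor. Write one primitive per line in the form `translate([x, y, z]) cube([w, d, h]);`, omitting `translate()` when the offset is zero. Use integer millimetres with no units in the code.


translate([365, 132, 0]) cube([169, 159, 2888]);


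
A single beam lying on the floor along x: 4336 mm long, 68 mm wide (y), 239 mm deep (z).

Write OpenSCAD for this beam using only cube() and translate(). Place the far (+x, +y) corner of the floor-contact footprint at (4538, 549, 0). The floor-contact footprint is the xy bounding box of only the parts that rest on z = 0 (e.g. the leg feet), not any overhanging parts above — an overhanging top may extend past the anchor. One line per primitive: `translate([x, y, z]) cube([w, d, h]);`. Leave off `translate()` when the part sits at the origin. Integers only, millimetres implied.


translate([202, 481, 0]) cube([4336, 68, 239]);


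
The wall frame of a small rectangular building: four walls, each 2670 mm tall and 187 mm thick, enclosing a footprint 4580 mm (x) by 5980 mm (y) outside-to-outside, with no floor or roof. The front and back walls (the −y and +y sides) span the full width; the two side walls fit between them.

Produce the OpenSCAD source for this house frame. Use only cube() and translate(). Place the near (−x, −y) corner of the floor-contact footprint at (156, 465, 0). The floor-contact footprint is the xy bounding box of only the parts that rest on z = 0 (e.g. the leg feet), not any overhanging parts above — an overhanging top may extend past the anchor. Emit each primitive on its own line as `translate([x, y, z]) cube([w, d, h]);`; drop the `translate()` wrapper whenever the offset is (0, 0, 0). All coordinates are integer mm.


translate([156, 465, 0]) cube([4580, 187, 2670]);
translate([156, 6258, 0]) cube([4580, 187, 2670]);
translate([156, 652, 0]) cube([187, 5606, 2670]);
translate([4549, 652, 0]) cube([187, 5606, 2670]);
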